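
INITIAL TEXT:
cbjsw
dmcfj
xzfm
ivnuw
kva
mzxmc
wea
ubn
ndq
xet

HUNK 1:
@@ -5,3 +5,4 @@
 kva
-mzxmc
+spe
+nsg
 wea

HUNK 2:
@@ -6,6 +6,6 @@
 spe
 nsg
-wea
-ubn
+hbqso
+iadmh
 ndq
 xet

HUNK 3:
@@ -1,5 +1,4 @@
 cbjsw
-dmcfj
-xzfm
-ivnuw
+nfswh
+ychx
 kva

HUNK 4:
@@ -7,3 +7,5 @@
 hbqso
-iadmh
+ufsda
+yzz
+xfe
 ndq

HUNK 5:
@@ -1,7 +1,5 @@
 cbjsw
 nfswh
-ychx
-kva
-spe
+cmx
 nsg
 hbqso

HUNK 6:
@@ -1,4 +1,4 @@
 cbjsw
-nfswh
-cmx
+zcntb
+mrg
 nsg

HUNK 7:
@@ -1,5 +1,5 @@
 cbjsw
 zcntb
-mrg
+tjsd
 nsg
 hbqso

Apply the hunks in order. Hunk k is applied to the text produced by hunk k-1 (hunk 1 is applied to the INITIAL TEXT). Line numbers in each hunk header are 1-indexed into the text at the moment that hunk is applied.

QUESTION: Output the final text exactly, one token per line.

Answer: cbjsw
zcntb
tjsd
nsg
hbqso
ufsda
yzz
xfe
ndq
xet

Derivation:
Hunk 1: at line 5 remove [mzxmc] add [spe,nsg] -> 11 lines: cbjsw dmcfj xzfm ivnuw kva spe nsg wea ubn ndq xet
Hunk 2: at line 6 remove [wea,ubn] add [hbqso,iadmh] -> 11 lines: cbjsw dmcfj xzfm ivnuw kva spe nsg hbqso iadmh ndq xet
Hunk 3: at line 1 remove [dmcfj,xzfm,ivnuw] add [nfswh,ychx] -> 10 lines: cbjsw nfswh ychx kva spe nsg hbqso iadmh ndq xet
Hunk 4: at line 7 remove [iadmh] add [ufsda,yzz,xfe] -> 12 lines: cbjsw nfswh ychx kva spe nsg hbqso ufsda yzz xfe ndq xet
Hunk 5: at line 1 remove [ychx,kva,spe] add [cmx] -> 10 lines: cbjsw nfswh cmx nsg hbqso ufsda yzz xfe ndq xet
Hunk 6: at line 1 remove [nfswh,cmx] add [zcntb,mrg] -> 10 lines: cbjsw zcntb mrg nsg hbqso ufsda yzz xfe ndq xet
Hunk 7: at line 1 remove [mrg] add [tjsd] -> 10 lines: cbjsw zcntb tjsd nsg hbqso ufsda yzz xfe ndq xet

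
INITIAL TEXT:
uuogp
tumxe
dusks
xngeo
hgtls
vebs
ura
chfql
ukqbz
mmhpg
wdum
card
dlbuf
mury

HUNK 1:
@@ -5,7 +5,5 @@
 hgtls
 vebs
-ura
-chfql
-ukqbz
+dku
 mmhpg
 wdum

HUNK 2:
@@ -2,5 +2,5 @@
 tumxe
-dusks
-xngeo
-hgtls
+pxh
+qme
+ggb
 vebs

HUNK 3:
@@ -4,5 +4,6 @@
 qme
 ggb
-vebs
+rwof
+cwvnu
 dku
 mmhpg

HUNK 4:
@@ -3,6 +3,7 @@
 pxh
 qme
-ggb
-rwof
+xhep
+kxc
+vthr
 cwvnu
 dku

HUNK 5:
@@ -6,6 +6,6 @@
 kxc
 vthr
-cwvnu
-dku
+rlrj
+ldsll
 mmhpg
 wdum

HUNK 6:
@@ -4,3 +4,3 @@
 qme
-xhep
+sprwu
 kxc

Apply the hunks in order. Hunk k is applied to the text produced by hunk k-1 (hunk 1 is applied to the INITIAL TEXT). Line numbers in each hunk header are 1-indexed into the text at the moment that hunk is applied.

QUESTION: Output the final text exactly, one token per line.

Answer: uuogp
tumxe
pxh
qme
sprwu
kxc
vthr
rlrj
ldsll
mmhpg
wdum
card
dlbuf
mury

Derivation:
Hunk 1: at line 5 remove [ura,chfql,ukqbz] add [dku] -> 12 lines: uuogp tumxe dusks xngeo hgtls vebs dku mmhpg wdum card dlbuf mury
Hunk 2: at line 2 remove [dusks,xngeo,hgtls] add [pxh,qme,ggb] -> 12 lines: uuogp tumxe pxh qme ggb vebs dku mmhpg wdum card dlbuf mury
Hunk 3: at line 4 remove [vebs] add [rwof,cwvnu] -> 13 lines: uuogp tumxe pxh qme ggb rwof cwvnu dku mmhpg wdum card dlbuf mury
Hunk 4: at line 3 remove [ggb,rwof] add [xhep,kxc,vthr] -> 14 lines: uuogp tumxe pxh qme xhep kxc vthr cwvnu dku mmhpg wdum card dlbuf mury
Hunk 5: at line 6 remove [cwvnu,dku] add [rlrj,ldsll] -> 14 lines: uuogp tumxe pxh qme xhep kxc vthr rlrj ldsll mmhpg wdum card dlbuf mury
Hunk 6: at line 4 remove [xhep] add [sprwu] -> 14 lines: uuogp tumxe pxh qme sprwu kxc vthr rlrj ldsll mmhpg wdum card dlbuf mury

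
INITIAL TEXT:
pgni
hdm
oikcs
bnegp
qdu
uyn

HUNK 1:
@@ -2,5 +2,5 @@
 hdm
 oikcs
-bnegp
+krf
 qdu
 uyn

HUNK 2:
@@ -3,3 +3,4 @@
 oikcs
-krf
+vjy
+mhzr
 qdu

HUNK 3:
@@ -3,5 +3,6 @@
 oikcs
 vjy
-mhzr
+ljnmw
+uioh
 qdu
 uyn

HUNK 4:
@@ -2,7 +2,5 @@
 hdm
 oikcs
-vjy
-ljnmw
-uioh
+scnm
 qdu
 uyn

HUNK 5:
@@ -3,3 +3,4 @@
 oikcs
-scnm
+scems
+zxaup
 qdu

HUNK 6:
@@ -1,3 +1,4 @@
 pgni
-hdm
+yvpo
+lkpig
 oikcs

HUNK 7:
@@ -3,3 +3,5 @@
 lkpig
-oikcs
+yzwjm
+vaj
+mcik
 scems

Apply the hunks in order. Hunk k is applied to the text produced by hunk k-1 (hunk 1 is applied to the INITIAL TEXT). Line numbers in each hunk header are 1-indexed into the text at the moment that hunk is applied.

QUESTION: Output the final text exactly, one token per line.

Answer: pgni
yvpo
lkpig
yzwjm
vaj
mcik
scems
zxaup
qdu
uyn

Derivation:
Hunk 1: at line 2 remove [bnegp] add [krf] -> 6 lines: pgni hdm oikcs krf qdu uyn
Hunk 2: at line 3 remove [krf] add [vjy,mhzr] -> 7 lines: pgni hdm oikcs vjy mhzr qdu uyn
Hunk 3: at line 3 remove [mhzr] add [ljnmw,uioh] -> 8 lines: pgni hdm oikcs vjy ljnmw uioh qdu uyn
Hunk 4: at line 2 remove [vjy,ljnmw,uioh] add [scnm] -> 6 lines: pgni hdm oikcs scnm qdu uyn
Hunk 5: at line 3 remove [scnm] add [scems,zxaup] -> 7 lines: pgni hdm oikcs scems zxaup qdu uyn
Hunk 6: at line 1 remove [hdm] add [yvpo,lkpig] -> 8 lines: pgni yvpo lkpig oikcs scems zxaup qdu uyn
Hunk 7: at line 3 remove [oikcs] add [yzwjm,vaj,mcik] -> 10 lines: pgni yvpo lkpig yzwjm vaj mcik scems zxaup qdu uyn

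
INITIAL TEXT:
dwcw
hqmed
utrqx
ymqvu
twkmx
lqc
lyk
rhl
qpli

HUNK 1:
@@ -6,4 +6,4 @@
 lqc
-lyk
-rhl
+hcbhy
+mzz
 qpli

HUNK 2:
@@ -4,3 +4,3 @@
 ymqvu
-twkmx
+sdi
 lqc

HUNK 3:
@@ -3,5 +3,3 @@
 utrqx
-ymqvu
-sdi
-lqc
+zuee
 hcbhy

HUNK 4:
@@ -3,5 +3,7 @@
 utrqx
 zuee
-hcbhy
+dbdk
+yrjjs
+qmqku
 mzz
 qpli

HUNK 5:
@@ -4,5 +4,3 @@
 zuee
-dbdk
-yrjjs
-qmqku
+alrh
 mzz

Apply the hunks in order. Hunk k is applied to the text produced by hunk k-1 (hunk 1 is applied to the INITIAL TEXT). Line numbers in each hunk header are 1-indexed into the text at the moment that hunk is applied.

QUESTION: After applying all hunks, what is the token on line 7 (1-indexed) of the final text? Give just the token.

Hunk 1: at line 6 remove [lyk,rhl] add [hcbhy,mzz] -> 9 lines: dwcw hqmed utrqx ymqvu twkmx lqc hcbhy mzz qpli
Hunk 2: at line 4 remove [twkmx] add [sdi] -> 9 lines: dwcw hqmed utrqx ymqvu sdi lqc hcbhy mzz qpli
Hunk 3: at line 3 remove [ymqvu,sdi,lqc] add [zuee] -> 7 lines: dwcw hqmed utrqx zuee hcbhy mzz qpli
Hunk 4: at line 3 remove [hcbhy] add [dbdk,yrjjs,qmqku] -> 9 lines: dwcw hqmed utrqx zuee dbdk yrjjs qmqku mzz qpli
Hunk 5: at line 4 remove [dbdk,yrjjs,qmqku] add [alrh] -> 7 lines: dwcw hqmed utrqx zuee alrh mzz qpli
Final line 7: qpli

Answer: qpli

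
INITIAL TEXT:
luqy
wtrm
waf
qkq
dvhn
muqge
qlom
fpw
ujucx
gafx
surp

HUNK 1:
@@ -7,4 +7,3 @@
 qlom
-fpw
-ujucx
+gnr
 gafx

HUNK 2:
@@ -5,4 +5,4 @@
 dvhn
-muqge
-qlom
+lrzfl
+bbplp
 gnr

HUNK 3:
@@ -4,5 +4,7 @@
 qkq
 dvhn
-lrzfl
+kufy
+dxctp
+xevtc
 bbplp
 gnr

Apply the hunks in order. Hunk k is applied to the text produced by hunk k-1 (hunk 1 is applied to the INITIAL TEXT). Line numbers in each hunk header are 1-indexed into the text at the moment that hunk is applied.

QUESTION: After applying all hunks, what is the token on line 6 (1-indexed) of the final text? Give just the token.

Answer: kufy

Derivation:
Hunk 1: at line 7 remove [fpw,ujucx] add [gnr] -> 10 lines: luqy wtrm waf qkq dvhn muqge qlom gnr gafx surp
Hunk 2: at line 5 remove [muqge,qlom] add [lrzfl,bbplp] -> 10 lines: luqy wtrm waf qkq dvhn lrzfl bbplp gnr gafx surp
Hunk 3: at line 4 remove [lrzfl] add [kufy,dxctp,xevtc] -> 12 lines: luqy wtrm waf qkq dvhn kufy dxctp xevtc bbplp gnr gafx surp
Final line 6: kufy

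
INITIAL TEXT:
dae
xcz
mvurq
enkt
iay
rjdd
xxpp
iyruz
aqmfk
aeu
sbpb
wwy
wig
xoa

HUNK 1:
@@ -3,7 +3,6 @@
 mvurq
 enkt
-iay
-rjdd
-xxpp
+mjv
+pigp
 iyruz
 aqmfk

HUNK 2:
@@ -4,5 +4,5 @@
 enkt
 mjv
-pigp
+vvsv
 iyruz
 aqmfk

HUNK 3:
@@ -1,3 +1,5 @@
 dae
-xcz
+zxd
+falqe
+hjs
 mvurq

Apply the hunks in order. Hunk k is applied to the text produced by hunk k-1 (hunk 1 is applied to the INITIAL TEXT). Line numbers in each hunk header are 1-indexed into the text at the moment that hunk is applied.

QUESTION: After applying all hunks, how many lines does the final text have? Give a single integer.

Answer: 15

Derivation:
Hunk 1: at line 3 remove [iay,rjdd,xxpp] add [mjv,pigp] -> 13 lines: dae xcz mvurq enkt mjv pigp iyruz aqmfk aeu sbpb wwy wig xoa
Hunk 2: at line 4 remove [pigp] add [vvsv] -> 13 lines: dae xcz mvurq enkt mjv vvsv iyruz aqmfk aeu sbpb wwy wig xoa
Hunk 3: at line 1 remove [xcz] add [zxd,falqe,hjs] -> 15 lines: dae zxd falqe hjs mvurq enkt mjv vvsv iyruz aqmfk aeu sbpb wwy wig xoa
Final line count: 15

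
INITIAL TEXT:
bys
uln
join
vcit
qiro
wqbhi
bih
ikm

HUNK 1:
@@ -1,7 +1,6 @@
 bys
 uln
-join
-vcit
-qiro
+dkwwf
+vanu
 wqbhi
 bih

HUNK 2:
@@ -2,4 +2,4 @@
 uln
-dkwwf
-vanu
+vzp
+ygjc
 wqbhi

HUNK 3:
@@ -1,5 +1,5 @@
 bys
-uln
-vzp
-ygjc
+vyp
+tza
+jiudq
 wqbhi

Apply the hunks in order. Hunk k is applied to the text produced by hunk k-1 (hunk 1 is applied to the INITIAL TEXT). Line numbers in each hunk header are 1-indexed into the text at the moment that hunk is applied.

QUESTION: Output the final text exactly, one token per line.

Hunk 1: at line 1 remove [join,vcit,qiro] add [dkwwf,vanu] -> 7 lines: bys uln dkwwf vanu wqbhi bih ikm
Hunk 2: at line 2 remove [dkwwf,vanu] add [vzp,ygjc] -> 7 lines: bys uln vzp ygjc wqbhi bih ikm
Hunk 3: at line 1 remove [uln,vzp,ygjc] add [vyp,tza,jiudq] -> 7 lines: bys vyp tza jiudq wqbhi bih ikm

Answer: bys
vyp
tza
jiudq
wqbhi
bih
ikm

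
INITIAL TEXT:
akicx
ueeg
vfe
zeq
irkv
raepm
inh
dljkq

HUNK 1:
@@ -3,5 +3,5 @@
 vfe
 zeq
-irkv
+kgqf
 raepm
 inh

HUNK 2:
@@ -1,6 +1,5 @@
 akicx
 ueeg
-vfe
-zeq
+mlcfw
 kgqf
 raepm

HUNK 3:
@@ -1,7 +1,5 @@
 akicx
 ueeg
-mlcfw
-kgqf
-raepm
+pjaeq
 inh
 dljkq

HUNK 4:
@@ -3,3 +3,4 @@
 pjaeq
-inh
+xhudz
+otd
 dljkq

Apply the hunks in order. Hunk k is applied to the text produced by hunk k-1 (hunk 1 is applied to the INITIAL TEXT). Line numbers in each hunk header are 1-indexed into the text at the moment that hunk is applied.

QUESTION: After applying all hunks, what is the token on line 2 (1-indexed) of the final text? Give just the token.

Answer: ueeg

Derivation:
Hunk 1: at line 3 remove [irkv] add [kgqf] -> 8 lines: akicx ueeg vfe zeq kgqf raepm inh dljkq
Hunk 2: at line 1 remove [vfe,zeq] add [mlcfw] -> 7 lines: akicx ueeg mlcfw kgqf raepm inh dljkq
Hunk 3: at line 1 remove [mlcfw,kgqf,raepm] add [pjaeq] -> 5 lines: akicx ueeg pjaeq inh dljkq
Hunk 4: at line 3 remove [inh] add [xhudz,otd] -> 6 lines: akicx ueeg pjaeq xhudz otd dljkq
Final line 2: ueeg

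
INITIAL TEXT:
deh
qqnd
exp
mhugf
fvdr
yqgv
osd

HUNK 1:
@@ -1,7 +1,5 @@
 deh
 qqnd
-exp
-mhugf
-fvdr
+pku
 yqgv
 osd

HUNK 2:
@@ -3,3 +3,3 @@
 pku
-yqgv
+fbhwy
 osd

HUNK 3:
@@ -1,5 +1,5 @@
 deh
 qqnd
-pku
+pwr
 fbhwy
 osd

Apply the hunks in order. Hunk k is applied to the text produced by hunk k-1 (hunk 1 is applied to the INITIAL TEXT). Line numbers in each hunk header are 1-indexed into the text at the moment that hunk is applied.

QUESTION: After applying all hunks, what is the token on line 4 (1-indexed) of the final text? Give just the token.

Hunk 1: at line 1 remove [exp,mhugf,fvdr] add [pku] -> 5 lines: deh qqnd pku yqgv osd
Hunk 2: at line 3 remove [yqgv] add [fbhwy] -> 5 lines: deh qqnd pku fbhwy osd
Hunk 3: at line 1 remove [pku] add [pwr] -> 5 lines: deh qqnd pwr fbhwy osd
Final line 4: fbhwy

Answer: fbhwy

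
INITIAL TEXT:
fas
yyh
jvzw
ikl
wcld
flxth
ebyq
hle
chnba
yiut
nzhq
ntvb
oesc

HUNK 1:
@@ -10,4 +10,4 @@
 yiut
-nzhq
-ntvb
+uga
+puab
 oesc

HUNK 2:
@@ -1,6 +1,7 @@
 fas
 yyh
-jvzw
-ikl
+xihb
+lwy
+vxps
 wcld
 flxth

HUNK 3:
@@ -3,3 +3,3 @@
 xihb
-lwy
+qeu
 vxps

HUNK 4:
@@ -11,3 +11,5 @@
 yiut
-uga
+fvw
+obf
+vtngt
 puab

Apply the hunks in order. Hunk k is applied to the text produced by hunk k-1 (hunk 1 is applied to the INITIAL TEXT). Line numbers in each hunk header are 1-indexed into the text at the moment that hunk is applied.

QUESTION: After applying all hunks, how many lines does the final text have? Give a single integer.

Hunk 1: at line 10 remove [nzhq,ntvb] add [uga,puab] -> 13 lines: fas yyh jvzw ikl wcld flxth ebyq hle chnba yiut uga puab oesc
Hunk 2: at line 1 remove [jvzw,ikl] add [xihb,lwy,vxps] -> 14 lines: fas yyh xihb lwy vxps wcld flxth ebyq hle chnba yiut uga puab oesc
Hunk 3: at line 3 remove [lwy] add [qeu] -> 14 lines: fas yyh xihb qeu vxps wcld flxth ebyq hle chnba yiut uga puab oesc
Hunk 4: at line 11 remove [uga] add [fvw,obf,vtngt] -> 16 lines: fas yyh xihb qeu vxps wcld flxth ebyq hle chnba yiut fvw obf vtngt puab oesc
Final line count: 16

Answer: 16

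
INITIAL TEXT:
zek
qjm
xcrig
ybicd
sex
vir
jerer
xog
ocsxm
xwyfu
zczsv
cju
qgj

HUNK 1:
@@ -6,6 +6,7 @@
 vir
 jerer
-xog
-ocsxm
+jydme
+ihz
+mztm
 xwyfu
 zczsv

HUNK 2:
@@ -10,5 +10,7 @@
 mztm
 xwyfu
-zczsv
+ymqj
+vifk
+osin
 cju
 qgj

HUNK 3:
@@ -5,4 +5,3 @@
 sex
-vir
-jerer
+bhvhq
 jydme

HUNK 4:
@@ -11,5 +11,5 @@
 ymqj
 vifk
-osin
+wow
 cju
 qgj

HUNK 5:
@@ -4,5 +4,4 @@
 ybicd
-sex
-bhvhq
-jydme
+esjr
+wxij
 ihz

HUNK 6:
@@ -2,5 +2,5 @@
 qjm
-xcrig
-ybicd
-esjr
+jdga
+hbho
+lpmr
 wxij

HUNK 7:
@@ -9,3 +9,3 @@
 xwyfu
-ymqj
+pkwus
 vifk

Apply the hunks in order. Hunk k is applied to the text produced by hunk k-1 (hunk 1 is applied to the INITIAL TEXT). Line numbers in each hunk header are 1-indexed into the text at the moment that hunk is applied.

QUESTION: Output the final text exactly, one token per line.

Answer: zek
qjm
jdga
hbho
lpmr
wxij
ihz
mztm
xwyfu
pkwus
vifk
wow
cju
qgj

Derivation:
Hunk 1: at line 6 remove [xog,ocsxm] add [jydme,ihz,mztm] -> 14 lines: zek qjm xcrig ybicd sex vir jerer jydme ihz mztm xwyfu zczsv cju qgj
Hunk 2: at line 10 remove [zczsv] add [ymqj,vifk,osin] -> 16 lines: zek qjm xcrig ybicd sex vir jerer jydme ihz mztm xwyfu ymqj vifk osin cju qgj
Hunk 3: at line 5 remove [vir,jerer] add [bhvhq] -> 15 lines: zek qjm xcrig ybicd sex bhvhq jydme ihz mztm xwyfu ymqj vifk osin cju qgj
Hunk 4: at line 11 remove [osin] add [wow] -> 15 lines: zek qjm xcrig ybicd sex bhvhq jydme ihz mztm xwyfu ymqj vifk wow cju qgj
Hunk 5: at line 4 remove [sex,bhvhq,jydme] add [esjr,wxij] -> 14 lines: zek qjm xcrig ybicd esjr wxij ihz mztm xwyfu ymqj vifk wow cju qgj
Hunk 6: at line 2 remove [xcrig,ybicd,esjr] add [jdga,hbho,lpmr] -> 14 lines: zek qjm jdga hbho lpmr wxij ihz mztm xwyfu ymqj vifk wow cju qgj
Hunk 7: at line 9 remove [ymqj] add [pkwus] -> 14 lines: zek qjm jdga hbho lpmr wxij ihz mztm xwyfu pkwus vifk wow cju qgj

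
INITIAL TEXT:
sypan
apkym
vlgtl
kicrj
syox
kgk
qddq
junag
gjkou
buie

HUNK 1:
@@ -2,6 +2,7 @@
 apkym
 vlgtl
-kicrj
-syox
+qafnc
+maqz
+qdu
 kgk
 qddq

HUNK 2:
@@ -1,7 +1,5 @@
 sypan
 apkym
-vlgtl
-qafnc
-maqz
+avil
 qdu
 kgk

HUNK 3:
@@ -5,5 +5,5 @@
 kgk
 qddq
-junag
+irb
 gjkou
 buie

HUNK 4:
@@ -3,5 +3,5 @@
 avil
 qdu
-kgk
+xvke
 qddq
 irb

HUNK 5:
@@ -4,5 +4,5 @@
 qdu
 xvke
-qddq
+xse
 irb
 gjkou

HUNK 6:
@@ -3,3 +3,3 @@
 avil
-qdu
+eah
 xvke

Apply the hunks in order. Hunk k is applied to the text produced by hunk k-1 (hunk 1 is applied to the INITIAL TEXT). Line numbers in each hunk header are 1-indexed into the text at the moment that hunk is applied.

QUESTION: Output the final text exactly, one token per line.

Answer: sypan
apkym
avil
eah
xvke
xse
irb
gjkou
buie

Derivation:
Hunk 1: at line 2 remove [kicrj,syox] add [qafnc,maqz,qdu] -> 11 lines: sypan apkym vlgtl qafnc maqz qdu kgk qddq junag gjkou buie
Hunk 2: at line 1 remove [vlgtl,qafnc,maqz] add [avil] -> 9 lines: sypan apkym avil qdu kgk qddq junag gjkou buie
Hunk 3: at line 5 remove [junag] add [irb] -> 9 lines: sypan apkym avil qdu kgk qddq irb gjkou buie
Hunk 4: at line 3 remove [kgk] add [xvke] -> 9 lines: sypan apkym avil qdu xvke qddq irb gjkou buie
Hunk 5: at line 4 remove [qddq] add [xse] -> 9 lines: sypan apkym avil qdu xvke xse irb gjkou buie
Hunk 6: at line 3 remove [qdu] add [eah] -> 9 lines: sypan apkym avil eah xvke xse irb gjkou buie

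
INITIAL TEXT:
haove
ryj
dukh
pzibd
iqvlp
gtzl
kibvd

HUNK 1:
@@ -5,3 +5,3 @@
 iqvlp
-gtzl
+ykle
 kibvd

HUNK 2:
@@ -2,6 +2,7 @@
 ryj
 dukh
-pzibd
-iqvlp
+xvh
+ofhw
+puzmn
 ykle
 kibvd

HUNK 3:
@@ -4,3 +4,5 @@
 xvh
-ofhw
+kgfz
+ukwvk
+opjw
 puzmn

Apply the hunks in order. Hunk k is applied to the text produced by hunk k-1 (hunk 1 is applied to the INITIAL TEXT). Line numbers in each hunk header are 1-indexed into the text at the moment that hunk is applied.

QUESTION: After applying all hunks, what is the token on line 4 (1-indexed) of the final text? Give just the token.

Answer: xvh

Derivation:
Hunk 1: at line 5 remove [gtzl] add [ykle] -> 7 lines: haove ryj dukh pzibd iqvlp ykle kibvd
Hunk 2: at line 2 remove [pzibd,iqvlp] add [xvh,ofhw,puzmn] -> 8 lines: haove ryj dukh xvh ofhw puzmn ykle kibvd
Hunk 3: at line 4 remove [ofhw] add [kgfz,ukwvk,opjw] -> 10 lines: haove ryj dukh xvh kgfz ukwvk opjw puzmn ykle kibvd
Final line 4: xvh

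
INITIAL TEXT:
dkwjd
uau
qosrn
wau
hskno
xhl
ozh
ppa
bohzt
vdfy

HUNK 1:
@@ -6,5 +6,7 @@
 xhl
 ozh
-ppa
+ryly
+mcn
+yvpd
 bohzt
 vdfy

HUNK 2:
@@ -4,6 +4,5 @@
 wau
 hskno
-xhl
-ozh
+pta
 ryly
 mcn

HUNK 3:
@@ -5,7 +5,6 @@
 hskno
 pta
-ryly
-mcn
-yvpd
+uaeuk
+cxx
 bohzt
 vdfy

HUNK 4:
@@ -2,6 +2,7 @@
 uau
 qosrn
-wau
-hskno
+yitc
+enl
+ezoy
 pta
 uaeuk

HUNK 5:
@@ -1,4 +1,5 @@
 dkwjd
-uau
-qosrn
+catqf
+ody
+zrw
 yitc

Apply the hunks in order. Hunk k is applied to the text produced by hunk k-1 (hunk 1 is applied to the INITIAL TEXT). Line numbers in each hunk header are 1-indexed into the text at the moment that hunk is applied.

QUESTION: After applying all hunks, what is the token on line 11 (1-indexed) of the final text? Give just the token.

Hunk 1: at line 6 remove [ppa] add [ryly,mcn,yvpd] -> 12 lines: dkwjd uau qosrn wau hskno xhl ozh ryly mcn yvpd bohzt vdfy
Hunk 2: at line 4 remove [xhl,ozh] add [pta] -> 11 lines: dkwjd uau qosrn wau hskno pta ryly mcn yvpd bohzt vdfy
Hunk 3: at line 5 remove [ryly,mcn,yvpd] add [uaeuk,cxx] -> 10 lines: dkwjd uau qosrn wau hskno pta uaeuk cxx bohzt vdfy
Hunk 4: at line 2 remove [wau,hskno] add [yitc,enl,ezoy] -> 11 lines: dkwjd uau qosrn yitc enl ezoy pta uaeuk cxx bohzt vdfy
Hunk 5: at line 1 remove [uau,qosrn] add [catqf,ody,zrw] -> 12 lines: dkwjd catqf ody zrw yitc enl ezoy pta uaeuk cxx bohzt vdfy
Final line 11: bohzt

Answer: bohzt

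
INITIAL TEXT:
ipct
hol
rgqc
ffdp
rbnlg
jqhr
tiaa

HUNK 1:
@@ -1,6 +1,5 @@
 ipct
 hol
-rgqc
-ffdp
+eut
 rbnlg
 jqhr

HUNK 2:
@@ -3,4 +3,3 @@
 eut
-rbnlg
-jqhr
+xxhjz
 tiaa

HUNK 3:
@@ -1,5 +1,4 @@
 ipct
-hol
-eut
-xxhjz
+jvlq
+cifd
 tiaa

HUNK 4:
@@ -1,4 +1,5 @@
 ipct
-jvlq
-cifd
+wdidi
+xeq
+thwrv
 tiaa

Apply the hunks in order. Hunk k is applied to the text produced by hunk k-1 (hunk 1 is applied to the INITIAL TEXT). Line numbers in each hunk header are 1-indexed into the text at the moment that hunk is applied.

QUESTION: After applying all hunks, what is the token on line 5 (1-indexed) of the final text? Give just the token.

Hunk 1: at line 1 remove [rgqc,ffdp] add [eut] -> 6 lines: ipct hol eut rbnlg jqhr tiaa
Hunk 2: at line 3 remove [rbnlg,jqhr] add [xxhjz] -> 5 lines: ipct hol eut xxhjz tiaa
Hunk 3: at line 1 remove [hol,eut,xxhjz] add [jvlq,cifd] -> 4 lines: ipct jvlq cifd tiaa
Hunk 4: at line 1 remove [jvlq,cifd] add [wdidi,xeq,thwrv] -> 5 lines: ipct wdidi xeq thwrv tiaa
Final line 5: tiaa

Answer: tiaa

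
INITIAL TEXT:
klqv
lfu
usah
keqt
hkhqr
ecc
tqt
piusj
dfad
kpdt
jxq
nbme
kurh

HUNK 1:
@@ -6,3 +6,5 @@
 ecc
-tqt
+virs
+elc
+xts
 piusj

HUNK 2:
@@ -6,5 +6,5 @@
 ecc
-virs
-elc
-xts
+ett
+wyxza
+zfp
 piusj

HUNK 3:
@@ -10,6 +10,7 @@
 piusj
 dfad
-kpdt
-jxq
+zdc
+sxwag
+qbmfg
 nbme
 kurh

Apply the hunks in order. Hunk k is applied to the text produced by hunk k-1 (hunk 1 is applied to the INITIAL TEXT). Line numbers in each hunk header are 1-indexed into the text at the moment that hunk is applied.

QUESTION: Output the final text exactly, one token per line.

Hunk 1: at line 6 remove [tqt] add [virs,elc,xts] -> 15 lines: klqv lfu usah keqt hkhqr ecc virs elc xts piusj dfad kpdt jxq nbme kurh
Hunk 2: at line 6 remove [virs,elc,xts] add [ett,wyxza,zfp] -> 15 lines: klqv lfu usah keqt hkhqr ecc ett wyxza zfp piusj dfad kpdt jxq nbme kurh
Hunk 3: at line 10 remove [kpdt,jxq] add [zdc,sxwag,qbmfg] -> 16 lines: klqv lfu usah keqt hkhqr ecc ett wyxza zfp piusj dfad zdc sxwag qbmfg nbme kurh

Answer: klqv
lfu
usah
keqt
hkhqr
ecc
ett
wyxza
zfp
piusj
dfad
zdc
sxwag
qbmfg
nbme
kurh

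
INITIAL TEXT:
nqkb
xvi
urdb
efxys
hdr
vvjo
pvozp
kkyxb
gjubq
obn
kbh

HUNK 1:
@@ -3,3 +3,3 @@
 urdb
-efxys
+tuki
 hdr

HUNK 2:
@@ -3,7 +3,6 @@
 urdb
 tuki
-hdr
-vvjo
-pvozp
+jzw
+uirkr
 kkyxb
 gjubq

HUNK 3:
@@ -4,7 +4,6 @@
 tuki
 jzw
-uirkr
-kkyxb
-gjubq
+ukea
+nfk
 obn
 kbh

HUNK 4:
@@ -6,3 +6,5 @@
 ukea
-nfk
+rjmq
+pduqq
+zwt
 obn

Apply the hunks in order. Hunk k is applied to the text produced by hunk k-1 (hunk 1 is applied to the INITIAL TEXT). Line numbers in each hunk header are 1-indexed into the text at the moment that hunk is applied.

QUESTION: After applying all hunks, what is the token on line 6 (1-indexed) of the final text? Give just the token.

Answer: ukea

Derivation:
Hunk 1: at line 3 remove [efxys] add [tuki] -> 11 lines: nqkb xvi urdb tuki hdr vvjo pvozp kkyxb gjubq obn kbh
Hunk 2: at line 3 remove [hdr,vvjo,pvozp] add [jzw,uirkr] -> 10 lines: nqkb xvi urdb tuki jzw uirkr kkyxb gjubq obn kbh
Hunk 3: at line 4 remove [uirkr,kkyxb,gjubq] add [ukea,nfk] -> 9 lines: nqkb xvi urdb tuki jzw ukea nfk obn kbh
Hunk 4: at line 6 remove [nfk] add [rjmq,pduqq,zwt] -> 11 lines: nqkb xvi urdb tuki jzw ukea rjmq pduqq zwt obn kbh
Final line 6: ukea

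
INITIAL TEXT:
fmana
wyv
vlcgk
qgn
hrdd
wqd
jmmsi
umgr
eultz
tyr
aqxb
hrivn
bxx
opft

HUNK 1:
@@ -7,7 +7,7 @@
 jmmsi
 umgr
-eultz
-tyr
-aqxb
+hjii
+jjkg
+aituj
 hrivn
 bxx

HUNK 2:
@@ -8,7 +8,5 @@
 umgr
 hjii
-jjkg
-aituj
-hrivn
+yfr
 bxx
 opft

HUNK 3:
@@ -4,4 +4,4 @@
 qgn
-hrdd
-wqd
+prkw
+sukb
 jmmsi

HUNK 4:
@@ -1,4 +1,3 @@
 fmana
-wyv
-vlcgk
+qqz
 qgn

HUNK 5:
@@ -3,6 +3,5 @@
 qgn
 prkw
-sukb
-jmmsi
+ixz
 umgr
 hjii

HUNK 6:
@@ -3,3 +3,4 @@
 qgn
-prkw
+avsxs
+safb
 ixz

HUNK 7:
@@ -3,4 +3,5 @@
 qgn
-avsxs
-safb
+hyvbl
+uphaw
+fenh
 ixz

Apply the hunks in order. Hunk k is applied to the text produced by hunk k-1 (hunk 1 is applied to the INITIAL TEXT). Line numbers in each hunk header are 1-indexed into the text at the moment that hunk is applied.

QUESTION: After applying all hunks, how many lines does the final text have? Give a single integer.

Hunk 1: at line 7 remove [eultz,tyr,aqxb] add [hjii,jjkg,aituj] -> 14 lines: fmana wyv vlcgk qgn hrdd wqd jmmsi umgr hjii jjkg aituj hrivn bxx opft
Hunk 2: at line 8 remove [jjkg,aituj,hrivn] add [yfr] -> 12 lines: fmana wyv vlcgk qgn hrdd wqd jmmsi umgr hjii yfr bxx opft
Hunk 3: at line 4 remove [hrdd,wqd] add [prkw,sukb] -> 12 lines: fmana wyv vlcgk qgn prkw sukb jmmsi umgr hjii yfr bxx opft
Hunk 4: at line 1 remove [wyv,vlcgk] add [qqz] -> 11 lines: fmana qqz qgn prkw sukb jmmsi umgr hjii yfr bxx opft
Hunk 5: at line 3 remove [sukb,jmmsi] add [ixz] -> 10 lines: fmana qqz qgn prkw ixz umgr hjii yfr bxx opft
Hunk 6: at line 3 remove [prkw] add [avsxs,safb] -> 11 lines: fmana qqz qgn avsxs safb ixz umgr hjii yfr bxx opft
Hunk 7: at line 3 remove [avsxs,safb] add [hyvbl,uphaw,fenh] -> 12 lines: fmana qqz qgn hyvbl uphaw fenh ixz umgr hjii yfr bxx opft
Final line count: 12

Answer: 12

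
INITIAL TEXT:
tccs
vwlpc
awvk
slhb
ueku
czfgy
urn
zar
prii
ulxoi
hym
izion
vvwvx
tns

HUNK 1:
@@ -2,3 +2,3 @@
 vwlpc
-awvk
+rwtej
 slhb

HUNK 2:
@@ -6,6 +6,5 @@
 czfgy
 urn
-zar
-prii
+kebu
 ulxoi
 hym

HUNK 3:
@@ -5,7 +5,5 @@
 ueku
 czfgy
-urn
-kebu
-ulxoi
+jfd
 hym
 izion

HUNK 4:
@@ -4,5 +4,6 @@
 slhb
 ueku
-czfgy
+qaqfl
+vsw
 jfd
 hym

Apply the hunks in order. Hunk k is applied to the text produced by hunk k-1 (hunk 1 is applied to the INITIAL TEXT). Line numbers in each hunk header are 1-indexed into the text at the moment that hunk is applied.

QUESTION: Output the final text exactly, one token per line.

Answer: tccs
vwlpc
rwtej
slhb
ueku
qaqfl
vsw
jfd
hym
izion
vvwvx
tns

Derivation:
Hunk 1: at line 2 remove [awvk] add [rwtej] -> 14 lines: tccs vwlpc rwtej slhb ueku czfgy urn zar prii ulxoi hym izion vvwvx tns
Hunk 2: at line 6 remove [zar,prii] add [kebu] -> 13 lines: tccs vwlpc rwtej slhb ueku czfgy urn kebu ulxoi hym izion vvwvx tns
Hunk 3: at line 5 remove [urn,kebu,ulxoi] add [jfd] -> 11 lines: tccs vwlpc rwtej slhb ueku czfgy jfd hym izion vvwvx tns
Hunk 4: at line 4 remove [czfgy] add [qaqfl,vsw] -> 12 lines: tccs vwlpc rwtej slhb ueku qaqfl vsw jfd hym izion vvwvx tns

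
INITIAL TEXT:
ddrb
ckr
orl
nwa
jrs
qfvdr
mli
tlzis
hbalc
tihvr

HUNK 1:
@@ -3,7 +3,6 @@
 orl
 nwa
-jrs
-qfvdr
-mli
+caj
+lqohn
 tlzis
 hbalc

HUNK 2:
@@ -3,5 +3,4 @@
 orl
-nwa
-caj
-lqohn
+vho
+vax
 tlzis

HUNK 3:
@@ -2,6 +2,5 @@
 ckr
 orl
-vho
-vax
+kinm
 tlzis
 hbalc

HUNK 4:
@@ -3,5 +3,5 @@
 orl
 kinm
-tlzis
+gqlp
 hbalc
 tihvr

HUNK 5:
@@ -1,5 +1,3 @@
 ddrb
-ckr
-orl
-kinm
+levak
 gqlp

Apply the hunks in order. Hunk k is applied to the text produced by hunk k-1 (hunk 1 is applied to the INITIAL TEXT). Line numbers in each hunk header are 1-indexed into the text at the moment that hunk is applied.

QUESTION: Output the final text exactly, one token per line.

Hunk 1: at line 3 remove [jrs,qfvdr,mli] add [caj,lqohn] -> 9 lines: ddrb ckr orl nwa caj lqohn tlzis hbalc tihvr
Hunk 2: at line 3 remove [nwa,caj,lqohn] add [vho,vax] -> 8 lines: ddrb ckr orl vho vax tlzis hbalc tihvr
Hunk 3: at line 2 remove [vho,vax] add [kinm] -> 7 lines: ddrb ckr orl kinm tlzis hbalc tihvr
Hunk 4: at line 3 remove [tlzis] add [gqlp] -> 7 lines: ddrb ckr orl kinm gqlp hbalc tihvr
Hunk 5: at line 1 remove [ckr,orl,kinm] add [levak] -> 5 lines: ddrb levak gqlp hbalc tihvr

Answer: ddrb
levak
gqlp
hbalc
tihvr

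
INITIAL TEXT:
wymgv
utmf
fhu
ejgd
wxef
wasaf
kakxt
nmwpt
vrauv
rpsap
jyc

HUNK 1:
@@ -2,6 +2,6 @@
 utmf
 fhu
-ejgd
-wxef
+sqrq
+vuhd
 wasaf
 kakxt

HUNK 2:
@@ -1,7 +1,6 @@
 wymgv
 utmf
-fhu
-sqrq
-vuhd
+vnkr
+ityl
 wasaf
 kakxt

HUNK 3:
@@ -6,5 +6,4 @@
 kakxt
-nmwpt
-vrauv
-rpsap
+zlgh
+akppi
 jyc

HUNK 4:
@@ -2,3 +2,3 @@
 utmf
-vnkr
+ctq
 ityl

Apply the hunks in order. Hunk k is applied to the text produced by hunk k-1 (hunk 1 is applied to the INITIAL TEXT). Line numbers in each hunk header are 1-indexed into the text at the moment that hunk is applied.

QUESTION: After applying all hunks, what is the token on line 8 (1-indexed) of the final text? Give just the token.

Hunk 1: at line 2 remove [ejgd,wxef] add [sqrq,vuhd] -> 11 lines: wymgv utmf fhu sqrq vuhd wasaf kakxt nmwpt vrauv rpsap jyc
Hunk 2: at line 1 remove [fhu,sqrq,vuhd] add [vnkr,ityl] -> 10 lines: wymgv utmf vnkr ityl wasaf kakxt nmwpt vrauv rpsap jyc
Hunk 3: at line 6 remove [nmwpt,vrauv,rpsap] add [zlgh,akppi] -> 9 lines: wymgv utmf vnkr ityl wasaf kakxt zlgh akppi jyc
Hunk 4: at line 2 remove [vnkr] add [ctq] -> 9 lines: wymgv utmf ctq ityl wasaf kakxt zlgh akppi jyc
Final line 8: akppi

Answer: akppi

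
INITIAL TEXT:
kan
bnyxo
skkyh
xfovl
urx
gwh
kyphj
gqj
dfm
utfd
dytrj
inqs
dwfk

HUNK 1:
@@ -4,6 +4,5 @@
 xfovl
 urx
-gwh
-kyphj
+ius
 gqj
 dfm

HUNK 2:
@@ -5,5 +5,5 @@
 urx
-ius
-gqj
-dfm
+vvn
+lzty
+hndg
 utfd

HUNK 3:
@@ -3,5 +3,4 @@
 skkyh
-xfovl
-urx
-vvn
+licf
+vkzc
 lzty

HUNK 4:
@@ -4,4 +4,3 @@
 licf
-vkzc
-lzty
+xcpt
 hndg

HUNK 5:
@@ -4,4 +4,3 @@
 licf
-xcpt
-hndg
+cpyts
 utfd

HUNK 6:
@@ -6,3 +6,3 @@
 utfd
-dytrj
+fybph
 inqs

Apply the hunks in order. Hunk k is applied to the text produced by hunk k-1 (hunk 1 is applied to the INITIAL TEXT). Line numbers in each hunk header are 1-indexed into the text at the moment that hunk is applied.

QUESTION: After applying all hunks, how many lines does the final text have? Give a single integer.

Answer: 9

Derivation:
Hunk 1: at line 4 remove [gwh,kyphj] add [ius] -> 12 lines: kan bnyxo skkyh xfovl urx ius gqj dfm utfd dytrj inqs dwfk
Hunk 2: at line 5 remove [ius,gqj,dfm] add [vvn,lzty,hndg] -> 12 lines: kan bnyxo skkyh xfovl urx vvn lzty hndg utfd dytrj inqs dwfk
Hunk 3: at line 3 remove [xfovl,urx,vvn] add [licf,vkzc] -> 11 lines: kan bnyxo skkyh licf vkzc lzty hndg utfd dytrj inqs dwfk
Hunk 4: at line 4 remove [vkzc,lzty] add [xcpt] -> 10 lines: kan bnyxo skkyh licf xcpt hndg utfd dytrj inqs dwfk
Hunk 5: at line 4 remove [xcpt,hndg] add [cpyts] -> 9 lines: kan bnyxo skkyh licf cpyts utfd dytrj inqs dwfk
Hunk 6: at line 6 remove [dytrj] add [fybph] -> 9 lines: kan bnyxo skkyh licf cpyts utfd fybph inqs dwfk
Final line count: 9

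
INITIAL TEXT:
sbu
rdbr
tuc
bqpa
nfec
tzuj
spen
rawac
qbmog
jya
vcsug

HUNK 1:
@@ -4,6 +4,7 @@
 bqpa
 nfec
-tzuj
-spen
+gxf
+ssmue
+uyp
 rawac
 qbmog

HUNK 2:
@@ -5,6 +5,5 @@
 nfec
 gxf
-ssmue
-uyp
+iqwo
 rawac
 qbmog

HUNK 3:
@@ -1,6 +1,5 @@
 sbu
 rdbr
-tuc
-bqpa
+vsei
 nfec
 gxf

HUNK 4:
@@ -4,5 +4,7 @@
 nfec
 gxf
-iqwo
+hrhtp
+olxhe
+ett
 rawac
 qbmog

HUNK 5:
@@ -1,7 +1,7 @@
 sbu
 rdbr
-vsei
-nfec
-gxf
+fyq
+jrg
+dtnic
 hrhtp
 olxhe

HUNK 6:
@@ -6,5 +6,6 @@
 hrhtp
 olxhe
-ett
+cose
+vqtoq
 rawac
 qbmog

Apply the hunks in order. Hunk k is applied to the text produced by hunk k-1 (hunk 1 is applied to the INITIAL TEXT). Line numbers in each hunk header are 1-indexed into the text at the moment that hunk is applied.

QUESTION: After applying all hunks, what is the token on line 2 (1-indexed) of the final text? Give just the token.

Hunk 1: at line 4 remove [tzuj,spen] add [gxf,ssmue,uyp] -> 12 lines: sbu rdbr tuc bqpa nfec gxf ssmue uyp rawac qbmog jya vcsug
Hunk 2: at line 5 remove [ssmue,uyp] add [iqwo] -> 11 lines: sbu rdbr tuc bqpa nfec gxf iqwo rawac qbmog jya vcsug
Hunk 3: at line 1 remove [tuc,bqpa] add [vsei] -> 10 lines: sbu rdbr vsei nfec gxf iqwo rawac qbmog jya vcsug
Hunk 4: at line 4 remove [iqwo] add [hrhtp,olxhe,ett] -> 12 lines: sbu rdbr vsei nfec gxf hrhtp olxhe ett rawac qbmog jya vcsug
Hunk 5: at line 1 remove [vsei,nfec,gxf] add [fyq,jrg,dtnic] -> 12 lines: sbu rdbr fyq jrg dtnic hrhtp olxhe ett rawac qbmog jya vcsug
Hunk 6: at line 6 remove [ett] add [cose,vqtoq] -> 13 lines: sbu rdbr fyq jrg dtnic hrhtp olxhe cose vqtoq rawac qbmog jya vcsug
Final line 2: rdbr

Answer: rdbr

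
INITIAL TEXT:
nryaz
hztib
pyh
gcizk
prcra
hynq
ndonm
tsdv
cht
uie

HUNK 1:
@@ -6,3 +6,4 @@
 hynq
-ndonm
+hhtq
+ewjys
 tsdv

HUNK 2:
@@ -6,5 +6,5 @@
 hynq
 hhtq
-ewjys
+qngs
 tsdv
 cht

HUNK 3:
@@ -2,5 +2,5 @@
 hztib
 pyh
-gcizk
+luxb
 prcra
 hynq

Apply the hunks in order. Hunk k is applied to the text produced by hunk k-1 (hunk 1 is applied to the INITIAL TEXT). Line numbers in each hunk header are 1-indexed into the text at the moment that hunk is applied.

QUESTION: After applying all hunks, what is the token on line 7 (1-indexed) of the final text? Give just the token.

Hunk 1: at line 6 remove [ndonm] add [hhtq,ewjys] -> 11 lines: nryaz hztib pyh gcizk prcra hynq hhtq ewjys tsdv cht uie
Hunk 2: at line 6 remove [ewjys] add [qngs] -> 11 lines: nryaz hztib pyh gcizk prcra hynq hhtq qngs tsdv cht uie
Hunk 3: at line 2 remove [gcizk] add [luxb] -> 11 lines: nryaz hztib pyh luxb prcra hynq hhtq qngs tsdv cht uie
Final line 7: hhtq

Answer: hhtq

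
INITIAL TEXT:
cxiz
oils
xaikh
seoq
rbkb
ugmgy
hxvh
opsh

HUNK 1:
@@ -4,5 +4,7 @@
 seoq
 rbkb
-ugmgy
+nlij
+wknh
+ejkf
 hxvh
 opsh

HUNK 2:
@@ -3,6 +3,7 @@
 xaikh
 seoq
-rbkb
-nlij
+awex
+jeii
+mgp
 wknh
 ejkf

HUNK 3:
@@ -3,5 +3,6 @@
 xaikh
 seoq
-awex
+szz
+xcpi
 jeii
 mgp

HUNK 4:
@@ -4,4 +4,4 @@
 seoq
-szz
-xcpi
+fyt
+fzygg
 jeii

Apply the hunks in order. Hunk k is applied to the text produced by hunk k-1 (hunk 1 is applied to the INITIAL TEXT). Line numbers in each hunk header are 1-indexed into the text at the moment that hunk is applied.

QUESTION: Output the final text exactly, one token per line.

Answer: cxiz
oils
xaikh
seoq
fyt
fzygg
jeii
mgp
wknh
ejkf
hxvh
opsh

Derivation:
Hunk 1: at line 4 remove [ugmgy] add [nlij,wknh,ejkf] -> 10 lines: cxiz oils xaikh seoq rbkb nlij wknh ejkf hxvh opsh
Hunk 2: at line 3 remove [rbkb,nlij] add [awex,jeii,mgp] -> 11 lines: cxiz oils xaikh seoq awex jeii mgp wknh ejkf hxvh opsh
Hunk 3: at line 3 remove [awex] add [szz,xcpi] -> 12 lines: cxiz oils xaikh seoq szz xcpi jeii mgp wknh ejkf hxvh opsh
Hunk 4: at line 4 remove [szz,xcpi] add [fyt,fzygg] -> 12 lines: cxiz oils xaikh seoq fyt fzygg jeii mgp wknh ejkf hxvh opsh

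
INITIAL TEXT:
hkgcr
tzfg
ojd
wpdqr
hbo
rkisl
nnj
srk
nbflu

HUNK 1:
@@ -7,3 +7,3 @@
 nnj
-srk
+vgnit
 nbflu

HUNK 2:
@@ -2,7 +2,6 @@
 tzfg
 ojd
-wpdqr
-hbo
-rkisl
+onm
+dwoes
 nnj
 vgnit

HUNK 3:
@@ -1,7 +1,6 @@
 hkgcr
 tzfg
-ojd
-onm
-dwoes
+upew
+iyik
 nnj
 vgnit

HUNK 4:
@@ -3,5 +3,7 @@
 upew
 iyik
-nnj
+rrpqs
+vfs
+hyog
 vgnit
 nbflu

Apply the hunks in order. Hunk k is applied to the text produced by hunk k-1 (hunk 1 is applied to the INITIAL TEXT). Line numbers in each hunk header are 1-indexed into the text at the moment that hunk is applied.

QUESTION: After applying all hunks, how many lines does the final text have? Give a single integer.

Hunk 1: at line 7 remove [srk] add [vgnit] -> 9 lines: hkgcr tzfg ojd wpdqr hbo rkisl nnj vgnit nbflu
Hunk 2: at line 2 remove [wpdqr,hbo,rkisl] add [onm,dwoes] -> 8 lines: hkgcr tzfg ojd onm dwoes nnj vgnit nbflu
Hunk 3: at line 1 remove [ojd,onm,dwoes] add [upew,iyik] -> 7 lines: hkgcr tzfg upew iyik nnj vgnit nbflu
Hunk 4: at line 3 remove [nnj] add [rrpqs,vfs,hyog] -> 9 lines: hkgcr tzfg upew iyik rrpqs vfs hyog vgnit nbflu
Final line count: 9

Answer: 9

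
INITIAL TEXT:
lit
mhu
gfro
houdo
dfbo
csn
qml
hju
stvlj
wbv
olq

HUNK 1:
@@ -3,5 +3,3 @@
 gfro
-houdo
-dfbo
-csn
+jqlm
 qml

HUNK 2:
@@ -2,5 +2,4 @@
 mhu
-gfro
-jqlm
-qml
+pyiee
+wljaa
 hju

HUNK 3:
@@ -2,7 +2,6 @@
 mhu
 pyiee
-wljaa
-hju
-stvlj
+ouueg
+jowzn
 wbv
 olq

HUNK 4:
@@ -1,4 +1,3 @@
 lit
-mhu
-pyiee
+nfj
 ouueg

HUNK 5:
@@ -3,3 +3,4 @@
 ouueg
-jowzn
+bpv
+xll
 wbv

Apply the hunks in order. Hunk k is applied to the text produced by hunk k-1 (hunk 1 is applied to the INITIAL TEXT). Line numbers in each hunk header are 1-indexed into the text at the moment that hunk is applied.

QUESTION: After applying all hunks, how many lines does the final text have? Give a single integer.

Hunk 1: at line 3 remove [houdo,dfbo,csn] add [jqlm] -> 9 lines: lit mhu gfro jqlm qml hju stvlj wbv olq
Hunk 2: at line 2 remove [gfro,jqlm,qml] add [pyiee,wljaa] -> 8 lines: lit mhu pyiee wljaa hju stvlj wbv olq
Hunk 3: at line 2 remove [wljaa,hju,stvlj] add [ouueg,jowzn] -> 7 lines: lit mhu pyiee ouueg jowzn wbv olq
Hunk 4: at line 1 remove [mhu,pyiee] add [nfj] -> 6 lines: lit nfj ouueg jowzn wbv olq
Hunk 5: at line 3 remove [jowzn] add [bpv,xll] -> 7 lines: lit nfj ouueg bpv xll wbv olq
Final line count: 7

Answer: 7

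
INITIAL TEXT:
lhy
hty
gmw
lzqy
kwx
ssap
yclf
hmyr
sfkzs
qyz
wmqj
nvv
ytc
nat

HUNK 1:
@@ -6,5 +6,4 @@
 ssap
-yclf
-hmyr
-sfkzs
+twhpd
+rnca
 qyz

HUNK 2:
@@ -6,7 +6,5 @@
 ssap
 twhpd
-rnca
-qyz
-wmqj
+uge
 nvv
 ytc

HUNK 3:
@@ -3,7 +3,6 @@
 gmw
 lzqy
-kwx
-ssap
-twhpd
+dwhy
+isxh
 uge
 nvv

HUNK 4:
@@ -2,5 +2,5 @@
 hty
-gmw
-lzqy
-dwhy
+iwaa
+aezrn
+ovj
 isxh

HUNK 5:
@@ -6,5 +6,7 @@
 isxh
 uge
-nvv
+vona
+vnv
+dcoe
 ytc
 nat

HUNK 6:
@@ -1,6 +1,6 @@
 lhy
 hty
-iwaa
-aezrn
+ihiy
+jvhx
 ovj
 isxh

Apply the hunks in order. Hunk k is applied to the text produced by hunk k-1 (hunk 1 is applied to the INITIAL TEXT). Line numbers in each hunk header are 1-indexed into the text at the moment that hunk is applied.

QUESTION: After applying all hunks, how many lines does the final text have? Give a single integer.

Answer: 12

Derivation:
Hunk 1: at line 6 remove [yclf,hmyr,sfkzs] add [twhpd,rnca] -> 13 lines: lhy hty gmw lzqy kwx ssap twhpd rnca qyz wmqj nvv ytc nat
Hunk 2: at line 6 remove [rnca,qyz,wmqj] add [uge] -> 11 lines: lhy hty gmw lzqy kwx ssap twhpd uge nvv ytc nat
Hunk 3: at line 3 remove [kwx,ssap,twhpd] add [dwhy,isxh] -> 10 lines: lhy hty gmw lzqy dwhy isxh uge nvv ytc nat
Hunk 4: at line 2 remove [gmw,lzqy,dwhy] add [iwaa,aezrn,ovj] -> 10 lines: lhy hty iwaa aezrn ovj isxh uge nvv ytc nat
Hunk 5: at line 6 remove [nvv] add [vona,vnv,dcoe] -> 12 lines: lhy hty iwaa aezrn ovj isxh uge vona vnv dcoe ytc nat
Hunk 6: at line 1 remove [iwaa,aezrn] add [ihiy,jvhx] -> 12 lines: lhy hty ihiy jvhx ovj isxh uge vona vnv dcoe ytc nat
Final line count: 12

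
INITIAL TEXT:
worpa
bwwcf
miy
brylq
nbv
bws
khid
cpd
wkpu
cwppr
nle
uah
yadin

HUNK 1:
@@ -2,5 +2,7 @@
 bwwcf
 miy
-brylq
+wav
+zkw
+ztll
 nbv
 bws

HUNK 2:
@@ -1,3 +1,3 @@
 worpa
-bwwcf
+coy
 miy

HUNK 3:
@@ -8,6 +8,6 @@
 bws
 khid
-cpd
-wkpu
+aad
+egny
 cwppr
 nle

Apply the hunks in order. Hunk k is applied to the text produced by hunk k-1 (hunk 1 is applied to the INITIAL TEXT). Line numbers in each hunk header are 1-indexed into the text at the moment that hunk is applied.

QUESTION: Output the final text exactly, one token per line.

Hunk 1: at line 2 remove [brylq] add [wav,zkw,ztll] -> 15 lines: worpa bwwcf miy wav zkw ztll nbv bws khid cpd wkpu cwppr nle uah yadin
Hunk 2: at line 1 remove [bwwcf] add [coy] -> 15 lines: worpa coy miy wav zkw ztll nbv bws khid cpd wkpu cwppr nle uah yadin
Hunk 3: at line 8 remove [cpd,wkpu] add [aad,egny] -> 15 lines: worpa coy miy wav zkw ztll nbv bws khid aad egny cwppr nle uah yadin

Answer: worpa
coy
miy
wav
zkw
ztll
nbv
bws
khid
aad
egny
cwppr
nle
uah
yadin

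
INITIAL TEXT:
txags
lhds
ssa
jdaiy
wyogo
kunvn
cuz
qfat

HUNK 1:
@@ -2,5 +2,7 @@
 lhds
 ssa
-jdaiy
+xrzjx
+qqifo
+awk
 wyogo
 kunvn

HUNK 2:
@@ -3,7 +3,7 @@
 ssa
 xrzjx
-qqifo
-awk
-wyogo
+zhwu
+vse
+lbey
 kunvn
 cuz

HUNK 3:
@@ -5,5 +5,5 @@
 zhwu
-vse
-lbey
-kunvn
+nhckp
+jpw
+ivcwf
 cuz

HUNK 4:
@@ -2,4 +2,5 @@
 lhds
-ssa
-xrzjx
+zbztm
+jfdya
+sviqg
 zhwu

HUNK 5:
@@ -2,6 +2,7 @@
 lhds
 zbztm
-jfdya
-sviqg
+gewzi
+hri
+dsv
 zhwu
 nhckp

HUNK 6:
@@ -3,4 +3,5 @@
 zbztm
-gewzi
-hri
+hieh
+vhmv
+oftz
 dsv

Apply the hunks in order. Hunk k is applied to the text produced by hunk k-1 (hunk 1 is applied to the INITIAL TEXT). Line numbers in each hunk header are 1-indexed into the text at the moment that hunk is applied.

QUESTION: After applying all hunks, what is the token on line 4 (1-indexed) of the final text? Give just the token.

Hunk 1: at line 2 remove [jdaiy] add [xrzjx,qqifo,awk] -> 10 lines: txags lhds ssa xrzjx qqifo awk wyogo kunvn cuz qfat
Hunk 2: at line 3 remove [qqifo,awk,wyogo] add [zhwu,vse,lbey] -> 10 lines: txags lhds ssa xrzjx zhwu vse lbey kunvn cuz qfat
Hunk 3: at line 5 remove [vse,lbey,kunvn] add [nhckp,jpw,ivcwf] -> 10 lines: txags lhds ssa xrzjx zhwu nhckp jpw ivcwf cuz qfat
Hunk 4: at line 2 remove [ssa,xrzjx] add [zbztm,jfdya,sviqg] -> 11 lines: txags lhds zbztm jfdya sviqg zhwu nhckp jpw ivcwf cuz qfat
Hunk 5: at line 2 remove [jfdya,sviqg] add [gewzi,hri,dsv] -> 12 lines: txags lhds zbztm gewzi hri dsv zhwu nhckp jpw ivcwf cuz qfat
Hunk 6: at line 3 remove [gewzi,hri] add [hieh,vhmv,oftz] -> 13 lines: txags lhds zbztm hieh vhmv oftz dsv zhwu nhckp jpw ivcwf cuz qfat
Final line 4: hieh

Answer: hieh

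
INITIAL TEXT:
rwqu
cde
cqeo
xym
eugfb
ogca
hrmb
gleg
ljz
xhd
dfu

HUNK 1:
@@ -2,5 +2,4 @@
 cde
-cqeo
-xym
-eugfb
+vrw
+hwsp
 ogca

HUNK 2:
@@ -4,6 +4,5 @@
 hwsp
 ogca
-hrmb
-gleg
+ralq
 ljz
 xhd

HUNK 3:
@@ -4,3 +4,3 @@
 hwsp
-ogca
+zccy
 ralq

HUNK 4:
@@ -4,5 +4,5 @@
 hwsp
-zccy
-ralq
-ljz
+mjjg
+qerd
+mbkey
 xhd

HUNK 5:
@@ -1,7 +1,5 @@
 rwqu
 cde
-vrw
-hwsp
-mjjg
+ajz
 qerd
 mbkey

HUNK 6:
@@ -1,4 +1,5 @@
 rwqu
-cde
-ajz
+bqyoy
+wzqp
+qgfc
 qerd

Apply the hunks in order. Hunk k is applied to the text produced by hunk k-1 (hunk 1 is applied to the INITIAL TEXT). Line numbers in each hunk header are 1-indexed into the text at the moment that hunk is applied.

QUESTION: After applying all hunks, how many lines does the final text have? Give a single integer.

Hunk 1: at line 2 remove [cqeo,xym,eugfb] add [vrw,hwsp] -> 10 lines: rwqu cde vrw hwsp ogca hrmb gleg ljz xhd dfu
Hunk 2: at line 4 remove [hrmb,gleg] add [ralq] -> 9 lines: rwqu cde vrw hwsp ogca ralq ljz xhd dfu
Hunk 3: at line 4 remove [ogca] add [zccy] -> 9 lines: rwqu cde vrw hwsp zccy ralq ljz xhd dfu
Hunk 4: at line 4 remove [zccy,ralq,ljz] add [mjjg,qerd,mbkey] -> 9 lines: rwqu cde vrw hwsp mjjg qerd mbkey xhd dfu
Hunk 5: at line 1 remove [vrw,hwsp,mjjg] add [ajz] -> 7 lines: rwqu cde ajz qerd mbkey xhd dfu
Hunk 6: at line 1 remove [cde,ajz] add [bqyoy,wzqp,qgfc] -> 8 lines: rwqu bqyoy wzqp qgfc qerd mbkey xhd dfu
Final line count: 8

Answer: 8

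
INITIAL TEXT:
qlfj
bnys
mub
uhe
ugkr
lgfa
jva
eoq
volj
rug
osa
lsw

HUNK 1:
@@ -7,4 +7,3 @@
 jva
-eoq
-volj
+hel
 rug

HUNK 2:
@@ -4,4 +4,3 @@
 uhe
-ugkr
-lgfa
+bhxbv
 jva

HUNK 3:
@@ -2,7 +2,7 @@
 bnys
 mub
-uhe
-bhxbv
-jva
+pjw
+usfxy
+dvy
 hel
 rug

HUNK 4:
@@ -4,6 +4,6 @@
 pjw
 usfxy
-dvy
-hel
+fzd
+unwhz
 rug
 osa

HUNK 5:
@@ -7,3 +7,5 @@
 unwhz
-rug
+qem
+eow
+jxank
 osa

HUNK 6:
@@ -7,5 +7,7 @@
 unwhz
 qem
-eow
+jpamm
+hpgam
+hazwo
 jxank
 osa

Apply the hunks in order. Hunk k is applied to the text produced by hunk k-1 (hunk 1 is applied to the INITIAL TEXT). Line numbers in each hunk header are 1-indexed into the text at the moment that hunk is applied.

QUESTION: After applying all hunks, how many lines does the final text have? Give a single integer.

Hunk 1: at line 7 remove [eoq,volj] add [hel] -> 11 lines: qlfj bnys mub uhe ugkr lgfa jva hel rug osa lsw
Hunk 2: at line 4 remove [ugkr,lgfa] add [bhxbv] -> 10 lines: qlfj bnys mub uhe bhxbv jva hel rug osa lsw
Hunk 3: at line 2 remove [uhe,bhxbv,jva] add [pjw,usfxy,dvy] -> 10 lines: qlfj bnys mub pjw usfxy dvy hel rug osa lsw
Hunk 4: at line 4 remove [dvy,hel] add [fzd,unwhz] -> 10 lines: qlfj bnys mub pjw usfxy fzd unwhz rug osa lsw
Hunk 5: at line 7 remove [rug] add [qem,eow,jxank] -> 12 lines: qlfj bnys mub pjw usfxy fzd unwhz qem eow jxank osa lsw
Hunk 6: at line 7 remove [eow] add [jpamm,hpgam,hazwo] -> 14 lines: qlfj bnys mub pjw usfxy fzd unwhz qem jpamm hpgam hazwo jxank osa lsw
Final line count: 14

Answer: 14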